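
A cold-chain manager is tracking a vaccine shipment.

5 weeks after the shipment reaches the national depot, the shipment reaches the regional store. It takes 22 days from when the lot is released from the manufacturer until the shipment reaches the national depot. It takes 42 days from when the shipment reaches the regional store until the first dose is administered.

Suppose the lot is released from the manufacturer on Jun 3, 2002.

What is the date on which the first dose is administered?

Sep 10, 2002

The lot is released from the manufacturer: Jun 3, 2002.
The shipment reaches the national depot: Jun 3, 2002 + 22 days = Jun 25, 2002.
The shipment reaches the regional store: Jun 25, 2002 + 5 weeks = Jul 30, 2002.
The first dose is administered: Jul 30, 2002 + 42 days = Sep 10, 2002.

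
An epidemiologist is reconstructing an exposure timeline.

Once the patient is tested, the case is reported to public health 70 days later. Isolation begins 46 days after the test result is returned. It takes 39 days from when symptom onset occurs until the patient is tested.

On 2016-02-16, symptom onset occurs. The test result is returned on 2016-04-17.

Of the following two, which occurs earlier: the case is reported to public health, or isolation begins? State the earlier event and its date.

Symptom onset occurs: Feb 16, 2016.
The patient is tested: Feb 16, 2016 + 39 days = Mar 26, 2016.
The case is reported to public health: Mar 26, 2016 + 70 days = Jun 4, 2016.
The test result is returned: Apr 17, 2016.
Isolation begins: Apr 17, 2016 + 46 days = Jun 2, 2016.
Comparing: the case is reported to public health on Jun 4, 2016 vs isolation begins on Jun 2, 2016. Earlier: isolation begins.

Isolation begins — 2016-06-02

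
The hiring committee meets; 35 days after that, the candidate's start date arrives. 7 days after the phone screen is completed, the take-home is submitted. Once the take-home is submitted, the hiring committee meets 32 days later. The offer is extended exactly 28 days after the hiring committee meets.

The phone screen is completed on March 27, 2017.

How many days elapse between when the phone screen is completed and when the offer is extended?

67 days

Causal path: the phone screen is completed → the take-home is submitted → the hiring committee meets → the offer is extended.
Total delay along the path: 7 + 32 + 28 = 67 days.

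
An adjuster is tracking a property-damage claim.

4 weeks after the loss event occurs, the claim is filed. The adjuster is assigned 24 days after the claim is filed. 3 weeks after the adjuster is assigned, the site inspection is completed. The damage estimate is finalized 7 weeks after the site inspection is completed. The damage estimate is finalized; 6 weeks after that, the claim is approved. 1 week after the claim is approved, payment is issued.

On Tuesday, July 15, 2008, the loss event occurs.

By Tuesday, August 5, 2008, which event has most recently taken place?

The loss event occurs: Jul 15, 2008.
The claim is filed: Jul 15, 2008 + 4 weeks = Aug 12, 2008.
The adjuster is assigned: Aug 12, 2008 + 24 days = Sep 5, 2008.
The site inspection is completed: Sep 5, 2008 + 3 weeks = Sep 26, 2008.
The damage estimate is finalized: Sep 26, 2008 + 7 weeks = Nov 14, 2008.
The claim is approved: Nov 14, 2008 + 6 weeks = Dec 26, 2008.
Payment is issued: Dec 26, 2008 + 1 week = Jan 2, 2009.
Aug 5, 2008 falls between when the loss event occurs (Jul 15, 2008) and when the claim is filed (Aug 12, 2008).

The loss event occurs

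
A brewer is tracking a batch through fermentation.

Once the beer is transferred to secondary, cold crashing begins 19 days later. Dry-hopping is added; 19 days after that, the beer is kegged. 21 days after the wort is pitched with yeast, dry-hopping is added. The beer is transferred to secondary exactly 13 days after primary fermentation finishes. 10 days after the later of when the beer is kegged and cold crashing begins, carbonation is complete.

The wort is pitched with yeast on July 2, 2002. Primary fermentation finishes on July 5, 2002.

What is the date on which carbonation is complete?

The wort is pitched with yeast: Jul 2, 2002.
Dry-hopping is added: Jul 2, 2002 + 21 days = Jul 23, 2002.
The beer is kegged: Jul 23, 2002 + 19 days = Aug 11, 2002.
Primary fermentation finishes: Jul 5, 2002.
The beer is transferred to secondary: Jul 5, 2002 + 13 days = Jul 18, 2002.
Cold crashing begins: Jul 18, 2002 + 19 days = Aug 6, 2002.
Both prerequisites met — the beer is kegged (Aug 11, 2002), cold crashing begins (Aug 6, 2002); the later is Aug 11, 2002.
Carbonation is complete: Aug 11, 2002 + 10 days = Aug 21, 2002.

August 21, 2002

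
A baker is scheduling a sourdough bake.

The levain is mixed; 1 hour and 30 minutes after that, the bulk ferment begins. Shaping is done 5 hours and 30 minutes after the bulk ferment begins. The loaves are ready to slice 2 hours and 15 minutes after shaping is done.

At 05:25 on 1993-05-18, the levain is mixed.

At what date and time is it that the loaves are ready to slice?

14:40 on 1993-05-18

The levain is mixed: 05:25 May 18, 1993.
The bulk ferment begins: 05:25 May 18, 1993 + 1h30m = 06:55 May 18, 1993.
Shaping is done: 06:55 May 18, 1993 + 5h30m = 12:25 May 18, 1993.
The loaves are ready to slice: 12:25 May 18, 1993 + 2h15m = 14:40 May 18, 1993.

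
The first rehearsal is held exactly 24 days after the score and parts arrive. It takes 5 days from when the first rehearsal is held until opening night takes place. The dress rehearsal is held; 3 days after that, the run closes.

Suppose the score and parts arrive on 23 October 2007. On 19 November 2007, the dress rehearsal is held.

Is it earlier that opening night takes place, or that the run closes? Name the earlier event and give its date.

Opening night takes place — 21 November 2007

The score and parts arrive: Oct 23, 2007.
The first rehearsal is held: Oct 23, 2007 + 24 days = Nov 16, 2007.
Opening night takes place: Nov 16, 2007 + 5 days = Nov 21, 2007.
The dress rehearsal is held: Nov 19, 2007.
The run closes: Nov 19, 2007 + 3 days = Nov 22, 2007.
Comparing: opening night takes place on Nov 21, 2007 vs the run closes on Nov 22, 2007. Earlier: opening night takes place.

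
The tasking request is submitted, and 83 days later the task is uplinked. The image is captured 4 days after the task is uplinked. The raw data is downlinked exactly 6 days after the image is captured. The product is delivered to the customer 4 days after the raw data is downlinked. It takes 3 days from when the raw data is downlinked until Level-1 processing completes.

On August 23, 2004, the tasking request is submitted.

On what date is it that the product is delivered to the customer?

The tasking request is submitted: Aug 23, 2004.
The task is uplinked: Aug 23, 2004 + 83 days = Nov 14, 2004.
The image is captured: Nov 14, 2004 + 4 days = Nov 18, 2004.
The raw data is downlinked: Nov 18, 2004 + 6 days = Nov 24, 2004.
The product is delivered to the customer: Nov 24, 2004 + 4 days = Nov 28, 2004.

November 28, 2004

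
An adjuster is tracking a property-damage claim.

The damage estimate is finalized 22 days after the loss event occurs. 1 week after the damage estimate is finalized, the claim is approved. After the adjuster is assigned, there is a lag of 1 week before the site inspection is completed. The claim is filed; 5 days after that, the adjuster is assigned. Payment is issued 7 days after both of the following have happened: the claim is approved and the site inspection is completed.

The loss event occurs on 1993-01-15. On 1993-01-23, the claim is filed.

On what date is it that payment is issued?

1993-02-20

The loss event occurs: Jan 15, 1993.
The damage estimate is finalized: Jan 15, 1993 + 22 days = Feb 6, 1993.
The claim is approved: Feb 6, 1993 + 1 week = Feb 13, 1993.
The claim is filed: Jan 23, 1993.
The adjuster is assigned: Jan 23, 1993 + 5 days = Jan 28, 1993.
The site inspection is completed: Jan 28, 1993 + 1 week = Feb 4, 1993.
Both prerequisites met — the claim is approved (Feb 13, 1993), the site inspection is completed (Feb 4, 1993); the later is Feb 13, 1993.
Payment is issued: Feb 13, 1993 + 7 days = Feb 20, 1993.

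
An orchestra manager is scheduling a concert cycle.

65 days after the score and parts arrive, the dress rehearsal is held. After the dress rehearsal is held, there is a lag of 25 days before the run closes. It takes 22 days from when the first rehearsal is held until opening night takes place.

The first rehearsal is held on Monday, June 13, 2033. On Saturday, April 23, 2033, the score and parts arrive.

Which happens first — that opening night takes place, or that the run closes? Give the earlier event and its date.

The first rehearsal is held: Jun 13, 2033.
Opening night takes place: Jun 13, 2033 + 22 days = Jul 5, 2033.
The score and parts arrive: Apr 23, 2033.
The dress rehearsal is held: Apr 23, 2033 + 65 days = Jun 27, 2033.
The run closes: Jun 27, 2033 + 25 days = Jul 22, 2033.
Comparing: opening night takes place on Jul 5, 2033 vs the run closes on Jul 22, 2033. Earlier: opening night takes place.

Opening night takes place — Tuesday, July 5, 2033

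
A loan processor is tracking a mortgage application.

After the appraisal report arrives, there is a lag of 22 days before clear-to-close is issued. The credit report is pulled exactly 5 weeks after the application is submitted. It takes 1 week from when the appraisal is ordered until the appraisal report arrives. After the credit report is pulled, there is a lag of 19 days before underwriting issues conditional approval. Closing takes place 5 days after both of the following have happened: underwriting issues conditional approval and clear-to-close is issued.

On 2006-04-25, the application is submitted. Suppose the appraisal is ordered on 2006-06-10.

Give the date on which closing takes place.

The application is submitted: Apr 25, 2006.
The credit report is pulled: Apr 25, 2006 + 5 weeks = May 30, 2006.
Underwriting issues conditional approval: May 30, 2006 + 19 days = Jun 18, 2006.
The appraisal is ordered: Jun 10, 2006.
The appraisal report arrives: Jun 10, 2006 + 1 week = Jun 17, 2006.
Clear-to-close is issued: Jun 17, 2006 + 22 days = Jul 9, 2006.
Both prerequisites met — underwriting issues conditional approval (Jun 18, 2006), clear-to-close is issued (Jul 9, 2006); the later is Jul 9, 2006.
Closing takes place: Jul 9, 2006 + 5 days = Jul 14, 2006.

2006-07-14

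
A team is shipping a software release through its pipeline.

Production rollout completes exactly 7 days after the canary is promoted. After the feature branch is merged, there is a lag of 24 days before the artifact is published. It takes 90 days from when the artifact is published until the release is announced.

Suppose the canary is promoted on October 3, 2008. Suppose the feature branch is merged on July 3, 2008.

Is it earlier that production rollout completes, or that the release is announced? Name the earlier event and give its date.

Production rollout completes — October 10, 2008

The canary is promoted: Oct 3, 2008.
Production rollout completes: Oct 3, 2008 + 7 days = Oct 10, 2008.
The feature branch is merged: Jul 3, 2008.
The artifact is published: Jul 3, 2008 + 24 days = Jul 27, 2008.
The release is announced: Jul 27, 2008 + 90 days = Oct 25, 2008.
Comparing: production rollout completes on Oct 10, 2008 vs the release is announced on Oct 25, 2008. Earlier: production rollout completes.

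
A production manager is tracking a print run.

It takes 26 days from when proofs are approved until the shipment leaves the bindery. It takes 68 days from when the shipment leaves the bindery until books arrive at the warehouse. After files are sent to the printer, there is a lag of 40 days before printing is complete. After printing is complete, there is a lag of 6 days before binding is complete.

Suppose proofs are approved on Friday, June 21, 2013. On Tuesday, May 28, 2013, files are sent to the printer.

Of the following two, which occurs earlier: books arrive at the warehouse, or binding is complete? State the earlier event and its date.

Proofs are approved: Jun 21, 2013.
The shipment leaves the bindery: Jun 21, 2013 + 26 days = Jul 17, 2013.
Books arrive at the warehouse: Jul 17, 2013 + 68 days = Sep 23, 2013.
Files are sent to the printer: May 28, 2013.
Printing is complete: May 28, 2013 + 40 days = Jul 7, 2013.
Binding is complete: Jul 7, 2013 + 6 days = Jul 13, 2013.
Comparing: books arrive at the warehouse on Sep 23, 2013 vs binding is complete on Jul 13, 2013. Earlier: binding is complete.

Binding is complete — Saturday, July 13, 2013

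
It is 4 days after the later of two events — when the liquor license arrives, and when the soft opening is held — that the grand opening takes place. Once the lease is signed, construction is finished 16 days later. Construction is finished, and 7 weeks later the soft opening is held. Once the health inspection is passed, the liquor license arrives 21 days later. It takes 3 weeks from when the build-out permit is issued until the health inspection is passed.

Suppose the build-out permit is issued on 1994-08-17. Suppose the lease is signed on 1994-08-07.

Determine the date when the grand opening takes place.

The build-out permit is issued: Aug 17, 1994.
The health inspection is passed: Aug 17, 1994 + 3 weeks = Sep 7, 1994.
The liquor license arrives: Sep 7, 1994 + 21 days = Sep 28, 1994.
The lease is signed: Aug 7, 1994.
Construction is finished: Aug 7, 1994 + 16 days = Aug 23, 1994.
The soft opening is held: Aug 23, 1994 + 7 weeks = Oct 11, 1994.
Both prerequisites met — the liquor license arrives (Sep 28, 1994), the soft opening is held (Oct 11, 1994); the later is Oct 11, 1994.
The grand opening takes place: Oct 11, 1994 + 4 days = Oct 15, 1994.

1994-10-15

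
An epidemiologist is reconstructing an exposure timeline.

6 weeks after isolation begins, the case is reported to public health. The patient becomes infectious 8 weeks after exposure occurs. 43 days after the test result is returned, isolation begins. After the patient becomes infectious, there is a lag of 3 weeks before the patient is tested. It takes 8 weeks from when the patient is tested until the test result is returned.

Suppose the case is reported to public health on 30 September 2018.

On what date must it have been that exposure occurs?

24 February 2018

The case is reported to public health: Sep 30, 2018.
Isolation begins: Sep 30, 2018 − 6 weeks = Aug 19, 2018.
The test result is returned: Aug 19, 2018 − 43 days = Jul 7, 2018.
The patient is tested: Jul 7, 2018 − 8 weeks = May 12, 2018.
The patient becomes infectious: May 12, 2018 − 3 weeks = Apr 21, 2018.
Exposure occurs: Apr 21, 2018 − 8 weeks = Feb 24, 2018.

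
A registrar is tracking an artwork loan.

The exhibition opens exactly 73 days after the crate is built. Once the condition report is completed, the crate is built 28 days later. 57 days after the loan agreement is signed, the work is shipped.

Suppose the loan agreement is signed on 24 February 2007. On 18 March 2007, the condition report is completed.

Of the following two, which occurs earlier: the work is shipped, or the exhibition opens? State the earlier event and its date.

The loan agreement is signed: Feb 24, 2007.
The work is shipped: Feb 24, 2007 + 57 days = Apr 22, 2007.
The condition report is completed: Mar 18, 2007.
The crate is built: Mar 18, 2007 + 28 days = Apr 15, 2007.
The exhibition opens: Apr 15, 2007 + 73 days = Jun 27, 2007.
Comparing: the work is shipped on Apr 22, 2007 vs the exhibition opens on Jun 27, 2007. Earlier: the work is shipped.

The work is shipped — 22 April 2007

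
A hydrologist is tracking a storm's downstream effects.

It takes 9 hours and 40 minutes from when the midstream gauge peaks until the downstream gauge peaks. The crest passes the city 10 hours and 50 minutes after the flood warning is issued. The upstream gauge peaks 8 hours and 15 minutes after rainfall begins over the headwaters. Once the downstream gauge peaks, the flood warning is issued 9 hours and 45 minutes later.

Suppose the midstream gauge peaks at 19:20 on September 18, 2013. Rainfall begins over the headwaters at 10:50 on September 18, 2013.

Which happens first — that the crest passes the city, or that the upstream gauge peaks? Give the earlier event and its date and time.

The upstream gauge peaks — 19:05 on September 18, 2013

The midstream gauge peaks: 19:20 Sep 18, 2013.
The downstream gauge peaks: 19:20 Sep 18, 2013 + 9h40m = 05:00 Sep 19, 2013.
The flood warning is issued: 05:00 Sep 19, 2013 + 9h45m = 14:45 Sep 19, 2013.
The crest passes the city: 14:45 Sep 19, 2013 + 10h50m = 01:35 Sep 20, 2013.
Rainfall begins over the headwaters: 10:50 Sep 18, 2013.
The upstream gauge peaks: 10:50 Sep 18, 2013 + 8h15m = 19:05 Sep 18, 2013.
Comparing: the crest passes the city at 01:35 Sep 20, 2013 vs the upstream gauge peaks at 19:05 Sep 18, 2013. Earlier: the upstream gauge peaks.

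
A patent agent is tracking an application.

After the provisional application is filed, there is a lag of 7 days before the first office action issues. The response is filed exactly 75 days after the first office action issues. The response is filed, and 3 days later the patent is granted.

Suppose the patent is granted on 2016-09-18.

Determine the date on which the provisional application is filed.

The patent is granted: Sep 18, 2016.
The response is filed: Sep 18, 2016 − 3 days = Sep 15, 2016.
The first office action issues: Sep 15, 2016 − 75 days = Jul 2, 2016.
The provisional application is filed: Jul 2, 2016 − 7 days = Jun 25, 2016.

2016-06-25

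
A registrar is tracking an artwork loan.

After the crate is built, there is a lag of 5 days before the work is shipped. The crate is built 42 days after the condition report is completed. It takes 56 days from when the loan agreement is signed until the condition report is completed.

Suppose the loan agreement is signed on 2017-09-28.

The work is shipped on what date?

The loan agreement is signed: Sep 28, 2017.
The condition report is completed: Sep 28, 2017 + 56 days = Nov 23, 2017.
The crate is built: Nov 23, 2017 + 42 days = Jan 4, 2018.
The work is shipped: Jan 4, 2018 + 5 days = Jan 9, 2018.

2018-01-09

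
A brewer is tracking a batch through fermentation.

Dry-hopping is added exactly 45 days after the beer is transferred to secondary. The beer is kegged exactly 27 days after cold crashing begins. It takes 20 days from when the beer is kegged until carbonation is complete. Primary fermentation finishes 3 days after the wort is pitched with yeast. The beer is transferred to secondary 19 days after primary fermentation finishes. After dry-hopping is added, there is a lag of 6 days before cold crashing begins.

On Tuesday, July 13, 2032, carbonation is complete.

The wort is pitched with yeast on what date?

Monday, March 15, 2032

Carbonation is complete: Jul 13, 2032.
The beer is kegged: Jul 13, 2032 − 20 days = Jun 23, 2032.
Cold crashing begins: Jun 23, 2032 − 27 days = May 27, 2032.
Dry-hopping is added: May 27, 2032 − 6 days = May 21, 2032.
The beer is transferred to secondary: May 21, 2032 − 45 days = Apr 6, 2032.
Primary fermentation finishes: Apr 6, 2032 − 19 days = Mar 18, 2032.
The wort is pitched with yeast: Mar 18, 2032 − 3 days = Mar 15, 2032.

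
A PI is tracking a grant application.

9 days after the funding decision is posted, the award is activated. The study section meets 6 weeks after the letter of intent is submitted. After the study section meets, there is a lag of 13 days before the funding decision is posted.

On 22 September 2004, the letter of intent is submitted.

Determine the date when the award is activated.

The letter of intent is submitted: Sep 22, 2004.
The study section meets: Sep 22, 2004 + 6 weeks = Nov 3, 2004.
The funding decision is posted: Nov 3, 2004 + 13 days = Nov 16, 2004.
The award is activated: Nov 16, 2004 + 9 days = Nov 25, 2004.

25 November 2004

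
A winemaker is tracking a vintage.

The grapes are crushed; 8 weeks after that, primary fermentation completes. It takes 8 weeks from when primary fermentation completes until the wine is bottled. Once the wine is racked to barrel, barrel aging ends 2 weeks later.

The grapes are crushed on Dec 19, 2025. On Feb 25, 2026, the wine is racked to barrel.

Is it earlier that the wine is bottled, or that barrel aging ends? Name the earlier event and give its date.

Barrel aging ends — Mar 11, 2026

The grapes are crushed: Dec 19, 2025.
Primary fermentation completes: Dec 19, 2025 + 8 weeks = Feb 13, 2026.
The wine is bottled: Feb 13, 2026 + 8 weeks = Apr 10, 2026.
The wine is racked to barrel: Feb 25, 2026.
Barrel aging ends: Feb 25, 2026 + 2 weeks = Mar 11, 2026.
Comparing: the wine is bottled on Apr 10, 2026 vs barrel aging ends on Mar 11, 2026. Earlier: barrel aging ends.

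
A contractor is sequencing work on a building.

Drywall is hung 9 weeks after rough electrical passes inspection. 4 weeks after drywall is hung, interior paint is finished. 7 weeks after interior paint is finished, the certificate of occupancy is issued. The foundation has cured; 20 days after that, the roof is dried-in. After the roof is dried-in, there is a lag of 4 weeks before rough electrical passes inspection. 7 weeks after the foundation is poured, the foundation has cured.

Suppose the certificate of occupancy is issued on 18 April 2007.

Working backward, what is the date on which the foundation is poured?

24 August 2006

The certificate of occupancy is issued: Apr 18, 2007.
Interior paint is finished: Apr 18, 2007 − 7 weeks = Feb 28, 2007.
Drywall is hung: Feb 28, 2007 − 4 weeks = Jan 31, 2007.
Rough electrical passes inspection: Jan 31, 2007 − 9 weeks = Nov 29, 2006.
The roof is dried-in: Nov 29, 2006 − 4 weeks = Nov 1, 2006.
The foundation has cured: Nov 1, 2006 − 20 days = Oct 12, 2006.
The foundation is poured: Oct 12, 2006 − 7 weeks = Aug 24, 2006.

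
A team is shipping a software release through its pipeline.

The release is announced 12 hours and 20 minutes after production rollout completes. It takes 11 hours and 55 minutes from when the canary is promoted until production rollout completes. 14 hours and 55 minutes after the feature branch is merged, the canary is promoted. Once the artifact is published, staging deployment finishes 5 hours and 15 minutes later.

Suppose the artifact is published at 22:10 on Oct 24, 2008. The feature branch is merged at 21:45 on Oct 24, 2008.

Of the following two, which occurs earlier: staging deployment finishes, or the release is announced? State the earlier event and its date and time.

The artifact is published: 22:10 Oct 24, 2008.
Staging deployment finishes: 22:10 Oct 24, 2008 + 5h15m = 03:25 Oct 25, 2008.
The feature branch is merged: 21:45 Oct 24, 2008.
The canary is promoted: 21:45 Oct 24, 2008 + 14h55m = 12:40 Oct 25, 2008.
Production rollout completes: 12:40 Oct 25, 2008 + 11h55m = 00:35 Oct 26, 2008.
The release is announced: 00:35 Oct 26, 2008 + 12h20m = 12:55 Oct 26, 2008.
Comparing: staging deployment finishes at 03:25 Oct 25, 2008 vs the release is announced at 12:55 Oct 26, 2008. Earlier: staging deployment finishes.

Staging deployment finishes — 03:25 on Oct 25, 2008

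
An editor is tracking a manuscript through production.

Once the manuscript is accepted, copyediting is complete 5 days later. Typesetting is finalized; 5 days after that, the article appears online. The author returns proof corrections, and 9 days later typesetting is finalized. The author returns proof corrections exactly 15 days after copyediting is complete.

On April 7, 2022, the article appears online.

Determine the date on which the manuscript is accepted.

March 4, 2022

The article appears online: Apr 7, 2022.
Typesetting is finalized: Apr 7, 2022 − 5 days = Apr 2, 2022.
The author returns proof corrections: Apr 2, 2022 − 9 days = Mar 24, 2022.
Copyediting is complete: Mar 24, 2022 − 15 days = Mar 9, 2022.
The manuscript is accepted: Mar 9, 2022 − 5 days = Mar 4, 2022.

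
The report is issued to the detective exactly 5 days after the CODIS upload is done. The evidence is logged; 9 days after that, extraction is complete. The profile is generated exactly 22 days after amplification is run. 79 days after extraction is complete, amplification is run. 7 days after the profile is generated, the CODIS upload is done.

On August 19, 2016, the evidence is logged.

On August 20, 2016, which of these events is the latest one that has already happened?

The evidence is logged

The evidence is logged: Aug 19, 2016.
Extraction is complete: Aug 19, 2016 + 9 days = Aug 28, 2016.
Amplification is run: Aug 28, 2016 + 79 days = Nov 15, 2016.
The profile is generated: Nov 15, 2016 + 22 days = Dec 7, 2016.
The CODIS upload is done: Dec 7, 2016 + 7 days = Dec 14, 2016.
The report is issued to the detective: Dec 14, 2016 + 5 days = Dec 19, 2016.
Aug 20, 2016 falls between when the evidence is logged (Aug 19, 2016) and when extraction is complete (Aug 28, 2016).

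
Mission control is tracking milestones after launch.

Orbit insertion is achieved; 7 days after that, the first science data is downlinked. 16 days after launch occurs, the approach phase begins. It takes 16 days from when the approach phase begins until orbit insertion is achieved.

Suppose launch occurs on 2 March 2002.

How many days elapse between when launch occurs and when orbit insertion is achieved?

Causal path: launch occurs → the approach phase begins → orbit insertion is achieved.
Total delay along the path: 16 + 16 = 32 days.

32 days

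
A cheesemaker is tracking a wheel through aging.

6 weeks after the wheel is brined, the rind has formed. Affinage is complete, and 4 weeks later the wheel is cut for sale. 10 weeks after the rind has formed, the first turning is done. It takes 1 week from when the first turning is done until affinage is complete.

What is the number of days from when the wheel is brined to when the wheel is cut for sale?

147 days

Causal path: the wheel is brined → the rind has formed → the first turning is done → affinage is complete → the wheel is cut for sale.
Total delay along the path: 6 + 10 + 1 + 4 weeks = 21 weeks = 147 days.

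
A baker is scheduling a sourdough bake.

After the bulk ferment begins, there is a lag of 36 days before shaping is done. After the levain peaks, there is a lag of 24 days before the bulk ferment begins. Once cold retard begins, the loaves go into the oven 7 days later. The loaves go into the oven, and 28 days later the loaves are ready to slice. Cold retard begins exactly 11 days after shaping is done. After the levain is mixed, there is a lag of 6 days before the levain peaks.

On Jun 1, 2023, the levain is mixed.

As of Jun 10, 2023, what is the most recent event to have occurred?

The levain peaks

The levain is mixed: Jun 1, 2023.
The levain peaks: Jun 1, 2023 + 6 days = Jun 7, 2023.
The bulk ferment begins: Jun 7, 2023 + 24 days = Jul 1, 2023.
Shaping is done: Jul 1, 2023 + 36 days = Aug 6, 2023.
Cold retard begins: Aug 6, 2023 + 11 days = Aug 17, 2023.
The loaves go into the oven: Aug 17, 2023 + 7 days = Aug 24, 2023.
The loaves are ready to slice: Aug 24, 2023 + 28 days = Sep 21, 2023.
Jun 10, 2023 falls between when the levain peaks (Jun 7, 2023) and when the bulk ferment begins (Jul 1, 2023).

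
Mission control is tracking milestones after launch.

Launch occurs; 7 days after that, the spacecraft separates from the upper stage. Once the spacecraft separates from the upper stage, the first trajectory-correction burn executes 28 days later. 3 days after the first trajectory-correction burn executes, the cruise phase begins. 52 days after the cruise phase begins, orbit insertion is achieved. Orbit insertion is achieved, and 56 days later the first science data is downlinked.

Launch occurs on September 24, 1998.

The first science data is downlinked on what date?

February 17, 1999

Launch occurs: Sep 24, 1998.
The spacecraft separates from the upper stage: Sep 24, 1998 + 7 days = Oct 1, 1998.
The first trajectory-correction burn executes: Oct 1, 1998 + 28 days = Oct 29, 1998.
The cruise phase begins: Oct 29, 1998 + 3 days = Nov 1, 1998.
Orbit insertion is achieved: Nov 1, 1998 + 52 days = Dec 23, 1998.
The first science data is downlinked: Dec 23, 1998 + 56 days = Feb 17, 1999.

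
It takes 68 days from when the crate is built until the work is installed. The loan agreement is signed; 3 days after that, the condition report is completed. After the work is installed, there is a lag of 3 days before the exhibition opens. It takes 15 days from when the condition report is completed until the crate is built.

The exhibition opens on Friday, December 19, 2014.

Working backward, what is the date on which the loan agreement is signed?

Sunday, September 21, 2014

The exhibition opens: Dec 19, 2014.
The work is installed: Dec 19, 2014 − 3 days = Dec 16, 2014.
The crate is built: Dec 16, 2014 − 68 days = Oct 9, 2014.
The condition report is completed: Oct 9, 2014 − 15 days = Sep 24, 2014.
The loan agreement is signed: Sep 24, 2014 − 3 days = Sep 21, 2014.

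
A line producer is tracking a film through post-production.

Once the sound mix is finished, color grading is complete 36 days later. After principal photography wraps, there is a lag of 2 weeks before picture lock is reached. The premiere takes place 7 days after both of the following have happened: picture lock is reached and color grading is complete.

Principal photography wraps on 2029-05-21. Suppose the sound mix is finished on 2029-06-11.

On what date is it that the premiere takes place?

2029-07-24

Principal photography wraps: May 21, 2029.
Picture lock is reached: May 21, 2029 + 2 weeks = Jun 4, 2029.
The sound mix is finished: Jun 11, 2029.
Color grading is complete: Jun 11, 2029 + 36 days = Jul 17, 2029.
Both prerequisites met — picture lock is reached (Jun 4, 2029), color grading is complete (Jul 17, 2029); the later is Jul 17, 2029.
The premiere takes place: Jul 17, 2029 + 7 days = Jul 24, 2029.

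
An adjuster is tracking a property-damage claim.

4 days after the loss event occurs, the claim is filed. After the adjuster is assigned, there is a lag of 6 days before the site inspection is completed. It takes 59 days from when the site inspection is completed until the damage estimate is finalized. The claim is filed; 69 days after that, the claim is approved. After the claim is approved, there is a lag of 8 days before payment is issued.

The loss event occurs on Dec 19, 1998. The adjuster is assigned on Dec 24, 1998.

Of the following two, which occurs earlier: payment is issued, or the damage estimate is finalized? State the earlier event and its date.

The damage estimate is finalized — Feb 27, 1999

The loss event occurs: Dec 19, 1998.
The claim is filed: Dec 19, 1998 + 4 days = Dec 23, 1998.
The claim is approved: Dec 23, 1998 + 69 days = Mar 2, 1999.
Payment is issued: Mar 2, 1999 + 8 days = Mar 10, 1999.
The adjuster is assigned: Dec 24, 1998.
The site inspection is completed: Dec 24, 1998 + 6 days = Dec 30, 1998.
The damage estimate is finalized: Dec 30, 1998 + 59 days = Feb 27, 1999.
Comparing: payment is issued on Mar 10, 1999 vs the damage estimate is finalized on Feb 27, 1999. Earlier: the damage estimate is finalized.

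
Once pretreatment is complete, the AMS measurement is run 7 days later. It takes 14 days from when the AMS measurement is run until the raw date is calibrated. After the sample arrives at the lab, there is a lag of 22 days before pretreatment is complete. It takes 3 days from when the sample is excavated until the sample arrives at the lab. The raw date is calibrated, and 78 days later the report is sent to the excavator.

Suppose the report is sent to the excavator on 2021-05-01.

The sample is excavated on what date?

2020-12-28

The report is sent to the excavator: May 1, 2021.
The raw date is calibrated: May 1, 2021 − 78 days = Feb 12, 2021.
The AMS measurement is run: Feb 12, 2021 − 14 days = Jan 29, 2021.
Pretreatment is complete: Jan 29, 2021 − 7 days = Jan 22, 2021.
The sample arrives at the lab: Jan 22, 2021 − 22 days = Dec 31, 2020.
The sample is excavated: Dec 31, 2020 − 3 days = Dec 28, 2020.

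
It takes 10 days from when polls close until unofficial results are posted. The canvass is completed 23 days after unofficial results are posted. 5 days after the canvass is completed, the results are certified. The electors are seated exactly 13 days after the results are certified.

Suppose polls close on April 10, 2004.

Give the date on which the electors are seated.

Polls close: Apr 10, 2004.
Unofficial results are posted: Apr 10, 2004 + 10 days = Apr 20, 2004.
The canvass is completed: Apr 20, 2004 + 23 days = May 13, 2004.
The results are certified: May 13, 2004 + 5 days = May 18, 2004.
The electors are seated: May 18, 2004 + 13 days = May 31, 2004.

May 31, 2004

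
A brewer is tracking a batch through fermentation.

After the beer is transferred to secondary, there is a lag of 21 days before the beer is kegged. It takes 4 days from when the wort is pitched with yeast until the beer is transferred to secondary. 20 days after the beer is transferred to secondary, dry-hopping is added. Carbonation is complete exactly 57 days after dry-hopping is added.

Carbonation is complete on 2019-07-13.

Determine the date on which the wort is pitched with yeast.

2019-04-23

Carbonation is complete: Jul 13, 2019.
Dry-hopping is added: Jul 13, 2019 − 57 days = May 17, 2019.
The beer is transferred to secondary: May 17, 2019 − 20 days = Apr 27, 2019.
The wort is pitched with yeast: Apr 27, 2019 − 4 days = Apr 23, 2019.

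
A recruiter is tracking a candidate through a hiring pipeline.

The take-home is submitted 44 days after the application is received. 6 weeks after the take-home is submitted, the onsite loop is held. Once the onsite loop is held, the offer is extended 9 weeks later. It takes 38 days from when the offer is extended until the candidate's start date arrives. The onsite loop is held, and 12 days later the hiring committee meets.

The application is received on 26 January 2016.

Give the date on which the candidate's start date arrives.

The application is received: Jan 26, 2016.
The take-home is submitted: Jan 26, 2016 + 44 days = Mar 10, 2016.
The onsite loop is held: Mar 10, 2016 + 6 weeks = Apr 21, 2016.
The offer is extended: Apr 21, 2016 + 9 weeks = Jun 23, 2016.
The candidate's start date arrives: Jun 23, 2016 + 38 days = Jul 31, 2016.

31 July 2016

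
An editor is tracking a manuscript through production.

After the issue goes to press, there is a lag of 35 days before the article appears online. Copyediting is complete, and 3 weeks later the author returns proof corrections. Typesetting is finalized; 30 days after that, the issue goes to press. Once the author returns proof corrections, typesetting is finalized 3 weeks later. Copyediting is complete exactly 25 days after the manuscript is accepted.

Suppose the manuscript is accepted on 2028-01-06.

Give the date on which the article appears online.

The manuscript is accepted: Jan 6, 2028.
Copyediting is complete: Jan 6, 2028 + 25 days = Jan 31, 2028.
The author returns proof corrections: Jan 31, 2028 + 3 weeks = Feb 21, 2028.
Typesetting is finalized: Feb 21, 2028 + 3 weeks = Mar 13, 2028.
The issue goes to press: Mar 13, 2028 + 30 days = Apr 12, 2028.
The article appears online: Apr 12, 2028 + 35 days = May 17, 2028.

2028-05-17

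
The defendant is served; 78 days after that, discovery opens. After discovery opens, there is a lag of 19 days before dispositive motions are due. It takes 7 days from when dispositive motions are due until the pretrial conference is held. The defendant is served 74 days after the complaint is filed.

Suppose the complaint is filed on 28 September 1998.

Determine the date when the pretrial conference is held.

25 March 1999

The complaint is filed: Sep 28, 1998.
The defendant is served: Sep 28, 1998 + 74 days = Dec 11, 1998.
Discovery opens: Dec 11, 1998 + 78 days = Feb 27, 1999.
Dispositive motions are due: Feb 27, 1999 + 19 days = Mar 18, 1999.
The pretrial conference is held: Mar 18, 1999 + 7 days = Mar 25, 1999.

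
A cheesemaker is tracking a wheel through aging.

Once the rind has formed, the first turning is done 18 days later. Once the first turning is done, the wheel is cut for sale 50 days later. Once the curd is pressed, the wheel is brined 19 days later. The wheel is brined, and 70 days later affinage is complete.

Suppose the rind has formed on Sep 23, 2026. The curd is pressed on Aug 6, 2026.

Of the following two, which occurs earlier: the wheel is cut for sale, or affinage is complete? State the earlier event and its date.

Affinage is complete — Nov 3, 2026

The rind has formed: Sep 23, 2026.
The first turning is done: Sep 23, 2026 + 18 days = Oct 11, 2026.
The wheel is cut for sale: Oct 11, 2026 + 50 days = Nov 30, 2026.
The curd is pressed: Aug 6, 2026.
The wheel is brined: Aug 6, 2026 + 19 days = Aug 25, 2026.
Affinage is complete: Aug 25, 2026 + 70 days = Nov 3, 2026.
Comparing: the wheel is cut for sale on Nov 30, 2026 vs affinage is complete on Nov 3, 2026. Earlier: affinage is complete.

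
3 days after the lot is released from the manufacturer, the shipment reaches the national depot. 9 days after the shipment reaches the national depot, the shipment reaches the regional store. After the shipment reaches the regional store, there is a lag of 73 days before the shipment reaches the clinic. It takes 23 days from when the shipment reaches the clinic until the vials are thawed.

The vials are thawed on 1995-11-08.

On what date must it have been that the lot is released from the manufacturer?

1995-07-23

The vials are thawed: Nov 8, 1995.
The shipment reaches the clinic: Nov 8, 1995 − 23 days = Oct 16, 1995.
The shipment reaches the regional store: Oct 16, 1995 − 73 days = Aug 4, 1995.
The shipment reaches the national depot: Aug 4, 1995 − 9 days = Jul 26, 1995.
The lot is released from the manufacturer: Jul 26, 1995 − 3 days = Jul 23, 1995.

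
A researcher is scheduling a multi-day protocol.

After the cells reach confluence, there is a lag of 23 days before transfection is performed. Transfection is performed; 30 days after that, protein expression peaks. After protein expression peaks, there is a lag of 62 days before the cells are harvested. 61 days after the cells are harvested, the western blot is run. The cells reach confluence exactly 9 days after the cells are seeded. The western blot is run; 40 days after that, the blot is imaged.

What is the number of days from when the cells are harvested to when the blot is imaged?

Causal path: the cells are harvested → the western blot is run → the blot is imaged.
Total delay along the path: 61 + 40 = 101 days.

101 days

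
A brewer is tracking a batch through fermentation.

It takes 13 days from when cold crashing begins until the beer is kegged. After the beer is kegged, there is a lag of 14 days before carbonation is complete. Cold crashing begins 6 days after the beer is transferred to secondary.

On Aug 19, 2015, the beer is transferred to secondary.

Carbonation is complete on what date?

The beer is transferred to secondary: Aug 19, 2015.
Cold crashing begins: Aug 19, 2015 + 6 days = Aug 25, 2015.
The beer is kegged: Aug 25, 2015 + 13 days = Sep 7, 2015.
Carbonation is complete: Sep 7, 2015 + 14 days = Sep 21, 2015.

Sep 21, 2015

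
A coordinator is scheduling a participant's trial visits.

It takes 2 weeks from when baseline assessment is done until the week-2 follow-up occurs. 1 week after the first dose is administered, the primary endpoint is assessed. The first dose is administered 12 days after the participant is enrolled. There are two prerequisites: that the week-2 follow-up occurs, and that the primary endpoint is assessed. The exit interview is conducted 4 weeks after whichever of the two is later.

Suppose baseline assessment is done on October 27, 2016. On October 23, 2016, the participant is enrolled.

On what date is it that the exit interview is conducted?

Baseline assessment is done: Oct 27, 2016.
The week-2 follow-up occurs: Oct 27, 2016 + 2 weeks = Nov 10, 2016.
The participant is enrolled: Oct 23, 2016.
The first dose is administered: Oct 23, 2016 + 12 days = Nov 4, 2016.
The primary endpoint is assessed: Nov 4, 2016 + 1 week = Nov 11, 2016.
Both prerequisites met — the week-2 follow-up occurs (Nov 10, 2016), the primary endpoint is assessed (Nov 11, 2016); the later is Nov 11, 2016.
The exit interview is conducted: Nov 11, 2016 + 4 weeks = Dec 9, 2016.

December 9, 2016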